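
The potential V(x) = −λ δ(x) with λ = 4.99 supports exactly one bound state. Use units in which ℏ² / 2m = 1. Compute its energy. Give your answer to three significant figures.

For x ≠ 0 the bound state is ψ ∝ e^{−κ|x|}; integrating the TISE across the delta gives the cusp condition 2κ = 2mλ/ℏ², so κ = 2.495.
Then E = −ℏ²κ²/(2m) = −mλ²/(2ℏ²) = -6.225.

E = -6.23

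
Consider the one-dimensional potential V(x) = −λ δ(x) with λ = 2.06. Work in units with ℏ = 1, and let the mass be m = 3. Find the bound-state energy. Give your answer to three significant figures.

E = -6.37

The bound state is ψ(x) = √κ e^{−κ|x|}. The derivative jump ψ'(0⁺) − ψ'(0⁻) = −(2mλ/ℏ²)ψ(0) fixes κ = mλ/ℏ² = 6.180.
Then E = −ℏ²κ²/(2m) = −mλ²/(2ℏ²) = -6.365.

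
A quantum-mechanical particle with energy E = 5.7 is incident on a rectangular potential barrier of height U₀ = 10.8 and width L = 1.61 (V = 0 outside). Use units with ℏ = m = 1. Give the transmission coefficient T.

Since E < U₀ the interior solution is evanescent with decay constant κ = √(2m(U₀ − E))/ℏ = 3.194.
κL = 5.142, sinh(κL) = 85.52.
Matching ψ, ψ′ at both faces gives T = [1 + U₀² sinh²(κL) / (4E(U₀ − E))]⁻¹ = 1/7337 = 0.000136.

T = 0.000136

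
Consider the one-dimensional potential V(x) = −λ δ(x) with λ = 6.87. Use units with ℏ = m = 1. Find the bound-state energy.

E = -23.6

For x ≠ 0 the bound state is ψ ∝ e^{−κ|x|}; integrating the TISE across the delta gives the cusp condition 2κ = 2mλ/ℏ², so κ = 6.870.
Then E = −ℏ²κ²/(2m) = −mλ²/(2ℏ²) = -23.60.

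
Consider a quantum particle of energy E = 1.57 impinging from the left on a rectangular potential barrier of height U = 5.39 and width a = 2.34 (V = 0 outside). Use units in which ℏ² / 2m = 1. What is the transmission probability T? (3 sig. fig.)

E < U: inside the barrier ψ ∝ e^{±κx} with κ = √(2m(U − E))/ℏ = 1.954.
κa = 4.573, sinh(κa) = 48.44.
Matching ψ, ψ′ at both faces gives T = [1 + U² sinh²(κa) / (4E(U − E))]⁻¹ = 1/2842 = 0.000352.

T = 0.000352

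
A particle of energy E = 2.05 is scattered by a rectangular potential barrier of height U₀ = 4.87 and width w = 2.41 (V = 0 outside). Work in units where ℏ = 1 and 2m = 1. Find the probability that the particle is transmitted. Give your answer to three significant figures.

T = 0.00119

Since E < U₀ the interior solution is evanescent with decay constant κ = √(2m(U₀ − E))/ℏ = 1.679.
κw = 4.047, sinh(κw) = 28.61.
The exact tunnelling result is T⁻¹ = 1 + U₀² sinh²(κw) / [4E(U₀ − E)] = 840.3, so T = 0.00119.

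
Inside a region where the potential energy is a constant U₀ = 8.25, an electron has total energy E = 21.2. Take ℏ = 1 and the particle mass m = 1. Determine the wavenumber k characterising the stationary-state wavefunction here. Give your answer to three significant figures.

With E > U₀ the solution is oscillatory, ψ ∝ e^{±ikx} with k = √(2m(E − U₀))/ℏ.
k = √(2 × 1 × 12.95) = 5.089.

k = 5.09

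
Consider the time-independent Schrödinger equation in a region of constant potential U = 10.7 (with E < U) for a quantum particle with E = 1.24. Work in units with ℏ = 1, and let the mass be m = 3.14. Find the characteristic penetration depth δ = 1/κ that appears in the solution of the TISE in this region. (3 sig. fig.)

δ = 0.130

Since E < U the TISE in this region is ψ'' = κ²ψ with κ = √(2m(U − E))/ℏ.
κ = √(2 × 3.14 × 9.46) = 7.708. The penetration depth is δ = 1/κ = 0.130.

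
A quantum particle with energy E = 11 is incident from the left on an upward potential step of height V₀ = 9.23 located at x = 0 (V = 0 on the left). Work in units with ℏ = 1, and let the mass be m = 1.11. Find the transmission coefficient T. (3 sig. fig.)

T = 0.817

The wavenumbers are k₁ = √(2mE)/ℏ = 4.942 on the left and k₂ = √(2m(E − V₀))/ℏ = 1.982 on the right.
Continuity of ψ and ψ′ at the step yields the reflection amplitude r = (k₁ − k₂)/(k₁ + k₂) = 0.4274; thus R = |r|² = 0.1827, T = 0.8173.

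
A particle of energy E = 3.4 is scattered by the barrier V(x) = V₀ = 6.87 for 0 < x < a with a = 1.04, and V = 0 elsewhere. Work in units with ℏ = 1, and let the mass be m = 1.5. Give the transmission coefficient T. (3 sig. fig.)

T = 0.00486

E < V₀: inside the barrier ψ ∝ e^{±κx} with κ = √(2m(V₀ − E))/ℏ = 3.226.
κa = 3.356, sinh(κa) = 14.31.
The exact tunnelling result is T⁻¹ = 1 + V₀² sinh²(κa) / [4E(V₀ − E)] = 205.9, so T = 0.00486.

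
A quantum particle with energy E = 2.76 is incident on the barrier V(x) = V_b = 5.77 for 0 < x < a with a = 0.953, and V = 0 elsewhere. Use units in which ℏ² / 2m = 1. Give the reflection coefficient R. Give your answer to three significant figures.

R = 0.864

Since E < V_b the interior solution is evanescent with decay constant κ = √(2m(V_b − E))/ℏ = 1.735.
κa = 1.653, sinh(κa) = 2.517.
Matching ψ, ψ′ at both faces gives T = [1 + V_b² sinh²(κa) / (4E(V_b − E))]⁻¹ = 1/7.345 = 0.136.
R = 1 − T = 0.864.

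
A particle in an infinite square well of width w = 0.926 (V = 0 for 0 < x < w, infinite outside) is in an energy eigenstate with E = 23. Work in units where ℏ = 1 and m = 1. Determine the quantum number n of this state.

From E_n = n²π²ℏ²/(2mw²) invert to n = √(2mw²E)/(πℏ).
n = (0.926/π) × √(2 × 1 × 23) = 1.999 → n = 2.

n = 2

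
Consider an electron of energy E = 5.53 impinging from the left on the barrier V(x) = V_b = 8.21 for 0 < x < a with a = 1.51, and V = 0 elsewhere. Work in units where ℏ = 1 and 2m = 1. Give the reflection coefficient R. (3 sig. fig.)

R = 0.975

Since E < V_b the interior solution is evanescent with decay constant κ = √(2m(V_b − E))/ℏ = 1.637.
κa = 2.472, sinh(κa) = 5.881.
The exact tunnelling result is T⁻¹ = 1 + V_b² sinh²(κa) / [4E(V_b − E)] = 40.32, so T = 0.0248.
R = 1 − T = 0.975.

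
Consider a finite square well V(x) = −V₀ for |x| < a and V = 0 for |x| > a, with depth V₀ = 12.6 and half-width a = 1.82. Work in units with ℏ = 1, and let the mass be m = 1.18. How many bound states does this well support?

N = 7

Define the well-strength parameter z₀ = (a/ℏ)√(2mV₀) = 1.82 × √(2·1.18·12.6) = 9.925.
The even/odd transcendental equations gain one root per π/2 in z₀, giving N = 1 + ⌊2z₀/π⌋ = 1 + ⌊6.318⌋ = 7.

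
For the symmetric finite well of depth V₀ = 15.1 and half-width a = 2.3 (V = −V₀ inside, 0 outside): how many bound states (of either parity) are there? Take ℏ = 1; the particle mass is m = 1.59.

The dimensionless depth is z₀ = a√(2mV₀)/ℏ = 2.3 × √(48.02) = 15.94.
A new bound state (alternating even/odd) appears each time z₀ passes a multiple of π/2, so N = ⌊2z₀/π⌋ + 1 = ⌊10.15⌋ + 1 = 11.

N = 11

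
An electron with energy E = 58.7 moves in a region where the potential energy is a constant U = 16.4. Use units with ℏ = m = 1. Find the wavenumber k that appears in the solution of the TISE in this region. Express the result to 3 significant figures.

With E > U the solution is oscillatory, ψ ∝ e^{±ikx} with k = √(2m(E − U))/ℏ.
k = √(2 × 1 × 42.3) = 9.198.

k = 9.20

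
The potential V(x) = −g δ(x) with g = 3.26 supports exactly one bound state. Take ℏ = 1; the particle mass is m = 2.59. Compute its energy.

For x ≠ 0 the bound state is ψ ∝ e^{−κ|x|}; integrating the TISE across the delta gives the cusp condition 2κ = 2mg/ℏ², so κ = 8.443.
Then E = −ℏ²κ²/(2m) = −mg²/(2ℏ²) = -13.76.

E = -13.8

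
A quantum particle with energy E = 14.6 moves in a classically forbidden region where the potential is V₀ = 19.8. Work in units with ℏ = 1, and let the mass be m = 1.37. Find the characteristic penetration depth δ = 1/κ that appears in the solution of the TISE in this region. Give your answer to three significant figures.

δ = 0.265

Since E < V₀ the TISE in this region is ψ'' = κ²ψ with κ = √(2m(V₀ − E))/ℏ.
κ = √(2 × 1.37 × 5.2) = 3.775. The penetration depth is δ = 1/κ = 0.265.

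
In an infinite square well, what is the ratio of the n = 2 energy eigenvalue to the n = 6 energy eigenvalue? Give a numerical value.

0.111111

Since E_n ∝ n², the ratio is (2/6)² = 0.111111.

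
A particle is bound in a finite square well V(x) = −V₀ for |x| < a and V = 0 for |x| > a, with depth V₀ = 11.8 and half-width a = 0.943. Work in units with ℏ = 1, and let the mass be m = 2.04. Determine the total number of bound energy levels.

Define the well-strength parameter z₀ = (a/ℏ)√(2mV₀) = 0.943 × √(2·2.04·11.8) = 6.543.
A new bound state (alternating even/odd) appears each time z₀ passes a multiple of π/2, so N = ⌊2z₀/π⌋ + 1 = ⌊4.165⌋ + 1 = 5.

N = 5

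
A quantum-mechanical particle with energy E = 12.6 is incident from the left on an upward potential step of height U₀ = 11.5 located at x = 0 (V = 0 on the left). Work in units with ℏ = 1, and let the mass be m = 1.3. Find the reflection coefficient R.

R = 0.296

On each side the TISE gives plane waves with k = √(2m(E − V))/ℏ: k₁ = √(2·1.3·12.6) = 5.724, k₂ = √(2·1.3·1.1) = 1.691.
Continuity of ψ and ψ′ at the step yields the reflection amplitude r = (k₁ − k₂)/(k₁ + k₂) = 0.5438; thus R = |r|² = 0.2958, T = 0.7042.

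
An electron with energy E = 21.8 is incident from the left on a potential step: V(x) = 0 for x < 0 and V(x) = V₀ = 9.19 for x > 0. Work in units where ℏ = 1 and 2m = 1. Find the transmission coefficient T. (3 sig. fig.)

The wavenumbers are k₁ = √(2mE)/ℏ = 4.669 on the left and k₂ = √(2m(E − V₀))/ℏ = 3.551 on the right.
Matching ψ and ψ′ at x = 0 gives r = (k₁ − k₂)/(k₁ + k₂), so R = r² = 0.01850 and T = 1 − R = 0.9815.

T = 0.982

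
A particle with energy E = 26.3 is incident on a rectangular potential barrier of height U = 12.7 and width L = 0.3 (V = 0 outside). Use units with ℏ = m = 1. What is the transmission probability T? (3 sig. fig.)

T = 0.899

E > U: inside the barrier k₂ = √(2m(E − U))/ℏ = 5.215, k₂L = 1.565.
T = [1 + U² sin²(k₂L) / (4E(E − U))]⁻¹ = 1/1.113 = 0.899.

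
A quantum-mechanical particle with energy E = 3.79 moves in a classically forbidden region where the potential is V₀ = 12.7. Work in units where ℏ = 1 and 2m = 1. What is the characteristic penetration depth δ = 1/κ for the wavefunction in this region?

Since E < V₀ the TISE in this region is ψ'' = κ²ψ with κ = √(2m(V₀ − E))/ℏ.
κ = √(2 × 0.5 × 8.91) = 2.985. The penetration depth is δ = 1/κ = 0.335.

δ = 0.335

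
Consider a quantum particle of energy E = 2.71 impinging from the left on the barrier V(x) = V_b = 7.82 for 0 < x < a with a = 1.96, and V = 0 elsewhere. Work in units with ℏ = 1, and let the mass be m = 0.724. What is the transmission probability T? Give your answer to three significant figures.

T = 0.0000848

E < V_b: inside the barrier ψ ∝ e^{±κx} with κ = √(2m(V_b − E))/ℏ = 2.720.
κa = 5.332, sinh(κa) = 103.4.
The exact tunnelling result is T⁻¹ = 1 + V_b² sinh²(κa) / [4E(V_b − E)] = 11800, so T = 0.0000848.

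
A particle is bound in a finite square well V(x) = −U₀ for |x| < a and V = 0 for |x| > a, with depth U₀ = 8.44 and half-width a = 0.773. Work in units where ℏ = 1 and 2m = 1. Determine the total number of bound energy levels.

N = 2

The dimensionless depth is z₀ = a√(2mU₀)/ℏ = 0.773 × √(8.440) = 2.246.
A new bound state (alternating even/odd) appears each time z₀ passes a multiple of π/2, so N = ⌊2z₀/π⌋ + 1 = ⌊1.430⌋ + 1 = 2.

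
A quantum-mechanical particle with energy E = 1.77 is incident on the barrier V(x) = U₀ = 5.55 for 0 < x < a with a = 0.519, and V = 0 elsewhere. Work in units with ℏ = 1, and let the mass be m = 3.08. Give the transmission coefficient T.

T = 0.0230

Since E < U₀ the interior solution is evanescent with decay constant κ = √(2m(U₀ − E))/ℏ = 4.825.
κa = 2.504, sinh(κa) = 6.077.
The exact tunnelling result is T⁻¹ = 1 + U₀² sinh²(κa) / [4E(U₀ − E)] = 43.51, so T = 0.0230.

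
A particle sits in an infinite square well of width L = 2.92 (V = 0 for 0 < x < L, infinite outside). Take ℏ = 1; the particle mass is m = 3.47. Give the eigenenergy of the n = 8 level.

E = 10.7

The infinite-well eigenfunctions ψ_n = √(2/L) sin(nπx/L) vanish at both walls, giving E_n = n²π²ℏ²/(2mL²).
E_8 = 8² × π² / (2 × 3.47 × 2.92²) = 10.67.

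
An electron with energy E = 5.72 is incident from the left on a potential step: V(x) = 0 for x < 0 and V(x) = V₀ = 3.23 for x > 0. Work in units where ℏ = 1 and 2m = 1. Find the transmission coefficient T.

On each side the TISE gives plane waves with k = √(2m(E − V))/ℏ: k₁ = √(2·½·5.72) = 2.392, k₂ = √(2·½·2.49) = 1.578.
Matching ψ and ψ′ at x = 0 gives r = (k₁ − k₂)/(k₁ + k₂), so R = r² = 0.04202 and T = 1 − R = 0.9580.

T = 0.958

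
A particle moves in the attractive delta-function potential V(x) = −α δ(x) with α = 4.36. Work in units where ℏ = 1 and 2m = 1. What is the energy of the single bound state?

E = -4.75

The bound state is ψ(x) = √κ e^{−κ|x|}. The derivative jump ψ'(0⁺) − ψ'(0⁻) = −(2mα/ℏ²)ψ(0) fixes κ = mα/ℏ² = 2.180.
Then E = −ℏ²κ²/(2m) = −mα²/(2ℏ²) = -4.752.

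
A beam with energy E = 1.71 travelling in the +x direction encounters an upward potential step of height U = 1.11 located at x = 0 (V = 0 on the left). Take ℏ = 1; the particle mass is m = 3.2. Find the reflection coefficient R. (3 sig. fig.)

The wavenumbers are k₁ = √(2mE)/ℏ = 3.308 on the left and k₂ = √(2m(E − U))/ℏ = 1.960 on the right.
Continuity of ψ and ψ′ at the step yields the reflection amplitude r = (k₁ − k₂)/(k₁ + k₂) = 0.2560; thus R = |r|² = 0.06554, T = 0.9345.

R = 0.0655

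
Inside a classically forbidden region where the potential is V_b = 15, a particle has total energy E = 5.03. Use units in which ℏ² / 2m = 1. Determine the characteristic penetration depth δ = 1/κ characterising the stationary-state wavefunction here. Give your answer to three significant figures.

δ = 0.317

Since E < V_b the TISE in this region is ψ'' = κ²ψ with κ = √(2m(V_b − E))/ℏ.
κ = √(2 × 0.5 × 9.97) = 3.158. The penetration depth is δ = 1/κ = 0.317.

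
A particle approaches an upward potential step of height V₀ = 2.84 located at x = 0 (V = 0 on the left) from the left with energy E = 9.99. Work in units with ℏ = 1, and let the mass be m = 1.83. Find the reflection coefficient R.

The wavenumbers are k₁ = √(2mE)/ℏ = 6.047 on the left and k₂ = √(2m(E − V₀))/ℏ = 5.116 on the right.
Continuity of ψ and ψ′ at the step yields the reflection amplitude r = (k₁ − k₂)/(k₁ + k₂) = 0.08342; thus R = |r|² = 0.006960, T = 0.9930.

R = 0.00696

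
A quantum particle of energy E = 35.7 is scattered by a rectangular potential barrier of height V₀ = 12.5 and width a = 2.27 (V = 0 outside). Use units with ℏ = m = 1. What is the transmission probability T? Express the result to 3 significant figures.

Above the barrier the interior wavenumber is k₂ = √(2m(E − V₀))/ℏ = 6.812, giving phase k₂a = 15.46.
T = [1 + V₀² sin²(k₂a) / (4E(E − V₀))]⁻¹ = 1/1.003 = 0.997.

T = 0.997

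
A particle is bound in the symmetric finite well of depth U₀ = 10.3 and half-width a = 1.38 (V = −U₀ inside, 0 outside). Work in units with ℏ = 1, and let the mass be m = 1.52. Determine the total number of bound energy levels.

Define the well-strength parameter z₀ = (a/ℏ)√(2mU₀) = 1.38 × √(2·1.52·10.3) = 7.722.
The even/odd transcendental equations gain one root per π/2 in z₀, giving N = 1 + ⌊2z₀/π⌋ = 1 + ⌊4.916⌋ = 5.

N = 5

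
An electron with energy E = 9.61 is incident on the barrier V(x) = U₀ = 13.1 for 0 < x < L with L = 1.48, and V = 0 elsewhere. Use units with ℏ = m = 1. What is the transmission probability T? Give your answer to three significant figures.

T = 0.00126

E < U₀: inside the barrier ψ ∝ e^{±κx} with κ = √(2m(U₀ − E))/ℏ = 2.642.
κL = 3.910, sinh(κL) = 24.94.
Matching ψ, ψ′ at both faces gives T = [1 + U₀² sinh²(κL) / (4E(U₀ − E))]⁻¹ = 1/796.8 = 0.00126.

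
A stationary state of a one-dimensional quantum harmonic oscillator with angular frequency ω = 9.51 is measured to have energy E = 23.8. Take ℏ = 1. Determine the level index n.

E_n = ℏω(n + ½) ⇒ n = E/(ℏω) − ½ = 23.8/9.51 − 0.5 = 2.003 → n = 2.

n = 2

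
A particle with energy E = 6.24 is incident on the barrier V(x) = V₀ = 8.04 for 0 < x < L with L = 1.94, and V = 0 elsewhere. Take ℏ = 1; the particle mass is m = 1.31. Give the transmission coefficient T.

T = 0.000609

Since E < V₀ the interior solution is evanescent with decay constant κ = √(2m(V₀ − E))/ℏ = 2.172.
κL = 4.213, sinh(κL) = 33.77.
Matching ψ, ψ′ at both faces gives T = [1 + V₀² sinh²(κL) / (4E(V₀ − E))]⁻¹ = 1/1642 = 0.000609.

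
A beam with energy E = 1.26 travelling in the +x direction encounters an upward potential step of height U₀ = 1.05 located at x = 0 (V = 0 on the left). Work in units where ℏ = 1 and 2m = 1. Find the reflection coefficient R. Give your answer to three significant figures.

The wavenumbers are k₁ = √(2mE)/ℏ = 1.122 on the left and k₂ = √(2m(E − U₀))/ℏ = 0.4583 on the right.
Continuity of ψ and ψ′ at the step yields the reflection amplitude r = (k₁ − k₂)/(k₁ + k₂) = 0.4202; thus R = |r|² = 0.1766, T = 0.8234.

R = 0.177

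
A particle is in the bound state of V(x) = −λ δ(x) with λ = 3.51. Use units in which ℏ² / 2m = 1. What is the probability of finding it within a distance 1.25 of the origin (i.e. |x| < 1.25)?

P = 0.988

The normalised bound state is ψ = √κ e^{−κ|x|} with κ = mλ/ℏ² = 1.755.
P(|x| < d) = ∫_{−d}^{d} κ e^{−2κ|x|} dx = 1 − e^{−2κd} = 1 − e^{−4.388} = 0.9876.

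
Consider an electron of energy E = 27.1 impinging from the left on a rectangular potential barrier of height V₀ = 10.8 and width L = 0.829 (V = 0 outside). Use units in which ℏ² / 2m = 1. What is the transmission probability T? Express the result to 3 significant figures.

Above the barrier the interior wavenumber is k₂ = √(2m(E − V₀))/ℏ = 4.037, giving phase k₂L = 3.347.
Matching at both interfaces gives T⁻¹ = 1 + V₀² sin²(k₂L) / [4E(E − V₀)] = 1.003, hence T = 0.997.

T = 0.997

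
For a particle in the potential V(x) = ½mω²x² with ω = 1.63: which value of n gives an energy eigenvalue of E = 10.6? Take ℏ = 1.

n = 6

E_n = ℏω(n + ½) ⇒ n = E/(ℏω) − ½ = 10.6/1.63 − 0.5 = 6.003 → n = 6.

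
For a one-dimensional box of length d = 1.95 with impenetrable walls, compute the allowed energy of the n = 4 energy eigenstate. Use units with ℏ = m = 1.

Requiring ψ(0) = ψ(d) = 0 quantises k = nπ/d, hence E_n = ℏ²k²/2m = n²π²ℏ²/(2md²).
E_4 = 4² × π² / (2 × 1 × 1.95²) = 20.76.

E = 20.8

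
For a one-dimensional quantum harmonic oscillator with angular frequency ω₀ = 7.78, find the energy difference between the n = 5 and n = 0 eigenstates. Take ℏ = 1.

ΔE = 38.9

E_n = ℏω₀(n + ½), so ΔE = (5 − 0) ℏω₀ = 5 × 7.78 = 38.90.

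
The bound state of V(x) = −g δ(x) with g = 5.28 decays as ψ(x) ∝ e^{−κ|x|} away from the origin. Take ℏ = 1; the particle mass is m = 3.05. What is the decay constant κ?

κ = 16.1

Integrating the TISE across x = 0 gives the cusp condition ψ'(0⁺) − ψ'(0⁻) = −(2mg/ℏ²)ψ(0).
With ψ ∝ e^{−κ|x|} this yields −2κ = −2mg/ℏ², so κ = mg/ℏ² = 16.10.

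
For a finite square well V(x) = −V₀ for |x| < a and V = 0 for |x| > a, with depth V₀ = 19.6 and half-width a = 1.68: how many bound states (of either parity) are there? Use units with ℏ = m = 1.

N = 7

Define the well-strength parameter z₀ = (a/ℏ)√(2mV₀) = 1.68 × √(2·1·19.6) = 10.52.
The even/odd transcendental equations gain one root per π/2 in z₀, giving N = 1 + ⌊2z₀/π⌋ = 1 + ⌊6.696⌋ = 7.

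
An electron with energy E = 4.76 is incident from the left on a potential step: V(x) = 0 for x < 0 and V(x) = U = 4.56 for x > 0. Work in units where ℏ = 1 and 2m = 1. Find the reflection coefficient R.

On each side the TISE gives plane waves with k = √(2m(E − V))/ℏ: k₁ = √(2·½·4.76) = 2.182, k₂ = √(2·½·0.2) = 0.4472.
Continuity of ψ and ψ′ at the step yields the reflection amplitude r = (k₁ − k₂)/(k₁ + k₂) = 0.6598; thus R = |r|² = 0.4353, T = 0.5647.

R = 0.435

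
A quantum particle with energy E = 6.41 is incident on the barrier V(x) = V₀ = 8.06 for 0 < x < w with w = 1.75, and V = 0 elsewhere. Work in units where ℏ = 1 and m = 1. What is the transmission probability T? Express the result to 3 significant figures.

Since E < V₀ the interior solution is evanescent with decay constant κ = √(2m(V₀ − E))/ℏ = 1.817.
κw = 3.179, sinh(κw) = 11.99.
The exact tunnelling result is T⁻¹ = 1 + V₀² sinh²(κw) / [4E(V₀ − E)] = 221.8, so T = 0.00451.

T = 0.00451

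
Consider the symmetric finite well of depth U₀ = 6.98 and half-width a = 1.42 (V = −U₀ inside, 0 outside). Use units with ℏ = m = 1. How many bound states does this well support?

The dimensionless depth is z₀ = a√(2mU₀)/ℏ = 1.42 × √(13.96) = 5.306.
The even/odd transcendental equations gain one root per π/2 in z₀, giving N = 1 + ⌊2z₀/π⌋ = 1 + ⌊3.378⌋ = 4.

N = 4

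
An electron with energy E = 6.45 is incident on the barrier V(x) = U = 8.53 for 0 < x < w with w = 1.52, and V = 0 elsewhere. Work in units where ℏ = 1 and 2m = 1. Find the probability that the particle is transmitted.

Since E < U the interior solution is evanescent with decay constant κ = √(2m(U − E))/ℏ = 1.442.
κw = 2.192, sinh(κw) = 4.421.
Matching ψ, ψ′ at both faces gives T = [1 + U² sinh²(κw) / (4E(U − E))]⁻¹ = 1/27.51 = 0.0364.

T = 0.0364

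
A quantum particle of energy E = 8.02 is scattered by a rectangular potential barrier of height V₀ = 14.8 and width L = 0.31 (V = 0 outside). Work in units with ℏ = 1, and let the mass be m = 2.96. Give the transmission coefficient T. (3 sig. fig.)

E < V₀: inside the barrier ψ ∝ e^{±κx} with κ = √(2m(V₀ − E))/ℏ = 6.335.
κL = 1.964, sinh(κL) = 3.494.
The exact tunnelling result is T⁻¹ = 1 + V₀² sinh²(κL) / [4E(V₀ − E)] = 13.29, so T = 0.0752.

T = 0.0752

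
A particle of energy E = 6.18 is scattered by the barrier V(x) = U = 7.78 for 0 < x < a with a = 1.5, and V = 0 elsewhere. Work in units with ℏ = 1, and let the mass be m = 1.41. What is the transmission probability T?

Since E < U the interior solution is evanescent with decay constant κ = √(2m(U − E))/ℏ = 2.124.
κa = 3.186, sinh(κa) = 12.08.
Matching ψ, ψ′ at both faces gives T = [1 + U² sinh²(κa) / (4E(U − E))]⁻¹ = 1/224.2 = 0.00446.

T = 0.00446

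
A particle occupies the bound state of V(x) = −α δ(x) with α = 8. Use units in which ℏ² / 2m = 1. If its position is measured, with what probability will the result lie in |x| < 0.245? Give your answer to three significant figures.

P = 0.859

The normalised bound state is ψ = √κ e^{−κ|x|} with κ = mα/ℏ² = 4.000.
P(|x| < d) = ∫_{−d}^{d} κ e^{−2κ|x|} dx = 1 − e^{−2κd} = 1 − e^{−1.960} = 0.8591.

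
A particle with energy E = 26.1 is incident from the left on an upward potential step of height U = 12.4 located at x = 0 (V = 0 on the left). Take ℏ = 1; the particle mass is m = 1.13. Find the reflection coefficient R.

On each side the TISE gives plane waves with k = √(2m(E − V))/ℏ: k₁ = √(2·1.13·26.1) = 7.680, k₂ = √(2·1.13·13.7) = 5.564.
Matching ψ and ψ′ at x = 0 gives r = (k₁ − k₂)/(k₁ + k₂), so R = r² = 0.02552 and T = 1 − R = 0.9745.

R = 0.0255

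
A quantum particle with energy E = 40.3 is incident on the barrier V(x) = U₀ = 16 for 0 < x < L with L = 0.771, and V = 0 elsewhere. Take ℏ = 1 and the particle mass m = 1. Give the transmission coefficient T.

T = 0.961

Above the barrier the interior wavenumber is k₂ = √(2m(E − U₀))/ℏ = 6.971, giving phase k₂L = 5.375.
Matching at both interfaces gives T⁻¹ = 1 + U₀² sin²(k₂L) / [4E(E − U₀)] = 1.041, hence T = 0.961.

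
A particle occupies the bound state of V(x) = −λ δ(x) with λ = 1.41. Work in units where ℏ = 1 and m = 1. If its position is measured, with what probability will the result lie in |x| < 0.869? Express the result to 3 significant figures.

P = 0.914

The normalised bound state is ψ = √κ e^{−κ|x|} with κ = mλ/ℏ² = 1.410.
P(|x| < d) = ∫_{−d}^{d} κ e^{−2κ|x|} dx = 1 − e^{−2κd} = 1 − e^{−2.451} = 0.9138.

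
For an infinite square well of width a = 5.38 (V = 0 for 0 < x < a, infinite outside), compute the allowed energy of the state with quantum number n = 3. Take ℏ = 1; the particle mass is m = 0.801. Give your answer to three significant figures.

The infinite-well eigenfunctions ψ_n = √(2/a) sin(nπx/a) vanish at both walls, giving E_n = n²π²ℏ²/(2ma²).
E_3 = 3² × π² / (2 × 0.801 × 5.38²) = 1.916.

E = 1.92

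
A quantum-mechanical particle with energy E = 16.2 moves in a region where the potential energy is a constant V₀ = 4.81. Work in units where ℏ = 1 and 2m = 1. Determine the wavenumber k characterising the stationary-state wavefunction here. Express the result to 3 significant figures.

k = 3.37

With E > V₀ the solution is oscillatory, ψ ∝ e^{±ikx} with k = √(2m(E − V₀))/ℏ.
k = √(2 × 0.5 × 11.39) = 3.375.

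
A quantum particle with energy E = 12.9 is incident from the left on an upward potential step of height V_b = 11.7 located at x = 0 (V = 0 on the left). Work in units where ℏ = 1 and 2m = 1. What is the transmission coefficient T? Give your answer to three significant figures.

On each side the TISE gives plane waves with k = √(2m(E − V))/ℏ: k₁ = √(2·½·12.9) = 3.592, k₂ = √(2·½·1.2) = 1.095.
Matching ψ and ψ′ at x = 0 gives r = (k₁ − k₂)/(k₁ + k₂), so R = r² = 0.2836 and T = 1 − R = 0.7164.

T = 0.716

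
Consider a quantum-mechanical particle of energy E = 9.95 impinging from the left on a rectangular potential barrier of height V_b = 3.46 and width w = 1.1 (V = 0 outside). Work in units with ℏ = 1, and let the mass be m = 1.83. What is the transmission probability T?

T = 0.971

E > V_b: inside the barrier k₂ = √(2m(E − V_b))/ℏ = 4.874, k₂w = 5.361.
Matching at both interfaces gives T⁻¹ = 1 + V_b² sin²(k₂w) / [4E(E − V_b)] = 1.029, hence T = 0.971.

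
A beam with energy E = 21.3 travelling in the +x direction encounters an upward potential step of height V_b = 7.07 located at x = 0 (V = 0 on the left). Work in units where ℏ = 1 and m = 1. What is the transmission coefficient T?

On each side the TISE gives plane waves with k = √(2m(E − V))/ℏ: k₁ = √(2·1·21.3) = 6.527, k₂ = √(2·1·14.23) = 5.335.
Continuity of ψ and ψ′ at the step yields the reflection amplitude r = (k₁ − k₂)/(k₁ + k₂) = 0.1005; thus R = |r|² = 0.01010, T = 0.9899.

T = 0.990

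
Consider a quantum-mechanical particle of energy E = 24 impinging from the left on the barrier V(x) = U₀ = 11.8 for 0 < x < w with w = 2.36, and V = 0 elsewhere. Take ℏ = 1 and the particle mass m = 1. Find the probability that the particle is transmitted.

Above the barrier the interior wavenumber is k₂ = √(2m(E − U₀))/ℏ = 4.940, giving phase k₂w = 11.66.
Matching at both interfaces gives T⁻¹ = 1 + U₀² sin²(k₂w) / [4E(E − U₀)] = 1.074, hence T = 0.931.

T = 0.931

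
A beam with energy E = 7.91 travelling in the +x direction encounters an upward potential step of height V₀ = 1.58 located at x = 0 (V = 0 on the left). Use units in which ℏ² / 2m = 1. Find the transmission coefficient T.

T = 0.997

The wavenumbers are k₁ = √(2mE)/ℏ = 2.812 on the left and k₂ = √(2m(E − V₀))/ℏ = 2.516 on the right.
Matching ψ and ψ′ at x = 0 gives r = (k₁ − k₂)/(k₁ + k₂), so R = r² = 0.003097 and T = 1 − R = 0.9969.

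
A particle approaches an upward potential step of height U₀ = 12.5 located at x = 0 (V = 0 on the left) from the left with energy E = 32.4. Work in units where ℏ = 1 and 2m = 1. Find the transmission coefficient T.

On each side the TISE gives plane waves with k = √(2m(E − V))/ℏ: k₁ = √(2·½·32.4) = 5.692, k₂ = √(2·½·19.9) = 4.461.
Matching ψ and ψ′ at x = 0 gives r = (k₁ − k₂)/(k₁ + k₂), so R = r² = 0.01470 and T = 1 − R = 0.9853.

T = 0.985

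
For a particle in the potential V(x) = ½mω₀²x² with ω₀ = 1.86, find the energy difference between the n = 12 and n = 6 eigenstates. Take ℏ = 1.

E_n = ℏω₀(n + ½), so ΔE = (12 − 6) ℏω₀ = 6 × 1.86 = 11.16.

ΔE = 11.2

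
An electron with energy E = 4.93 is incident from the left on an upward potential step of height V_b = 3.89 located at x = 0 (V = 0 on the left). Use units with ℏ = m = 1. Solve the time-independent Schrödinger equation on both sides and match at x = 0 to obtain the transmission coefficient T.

T = 0.863

On each side the TISE gives plane waves with k = √(2m(E − V))/ℏ: k₁ = √(2·1·4.93) = 3.140, k₂ = √(2·1·1.04) = 1.442.
Continuity of ψ and ψ′ at the step yields the reflection amplitude r = (k₁ − k₂)/(k₁ + k₂) = 0.3705; thus R = |r|² = 0.1373, T = 0.8627.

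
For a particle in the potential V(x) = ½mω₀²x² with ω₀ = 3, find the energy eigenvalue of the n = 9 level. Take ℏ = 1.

The oscillator eigenvalues are E_n = ℏω₀(n + ½), so E_9 = 3 × 9.5 = 28.50.

E = 28.5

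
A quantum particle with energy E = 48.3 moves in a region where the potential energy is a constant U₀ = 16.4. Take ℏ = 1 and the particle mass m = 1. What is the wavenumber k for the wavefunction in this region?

With E > U₀ the solution is oscillatory, ψ ∝ e^{±ikx} with k = √(2m(E − U₀))/ℏ.
k = √(2 × 1 × 31.9) = 7.987.

k = 7.99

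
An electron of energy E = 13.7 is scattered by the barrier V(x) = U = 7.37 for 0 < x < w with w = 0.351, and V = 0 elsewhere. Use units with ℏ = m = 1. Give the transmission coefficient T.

T = 0.876

E > U: inside the barrier k₂ = √(2m(E − U))/ℏ = 3.558, k₂w = 1.249.
Matching at both interfaces gives T⁻¹ = 1 + U² sin²(k₂w) / [4E(E − U)] = 1.141, hence T = 0.876.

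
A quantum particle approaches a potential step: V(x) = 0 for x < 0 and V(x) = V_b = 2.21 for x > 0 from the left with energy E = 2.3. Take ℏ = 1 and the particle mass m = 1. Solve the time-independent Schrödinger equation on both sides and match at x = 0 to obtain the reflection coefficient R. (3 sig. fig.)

The wavenumbers are k₁ = √(2mE)/ℏ = 2.145 on the left and k₂ = √(2m(E − V_b))/ℏ = 0.4243 on the right.
Continuity of ψ and ψ′ at the step yields the reflection amplitude r = (k₁ − k₂)/(k₁ + k₂) = 0.6697; thus R = |r|² = 0.4485, T = 0.5515.

R = 0.449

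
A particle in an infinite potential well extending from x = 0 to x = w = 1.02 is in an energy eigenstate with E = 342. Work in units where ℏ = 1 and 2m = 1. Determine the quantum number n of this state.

From E_n = n²π²ℏ²/(2mw²) invert to n = √(2mw²E)/(πℏ).
n = (1.02/π) × √(2 × 0.5 × 342) = 6.004 → n = 6.

n = 6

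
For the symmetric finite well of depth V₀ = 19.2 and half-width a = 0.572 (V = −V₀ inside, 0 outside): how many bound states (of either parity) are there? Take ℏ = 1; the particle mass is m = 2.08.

N = 4

The dimensionless depth is z₀ = a√(2mV₀)/ℏ = 0.572 × √(79.87) = 5.112.
A new bound state (alternating even/odd) appears each time z₀ passes a multiple of π/2, so N = ⌊2z₀/π⌋ + 1 = ⌊3.254⌋ + 1 = 4.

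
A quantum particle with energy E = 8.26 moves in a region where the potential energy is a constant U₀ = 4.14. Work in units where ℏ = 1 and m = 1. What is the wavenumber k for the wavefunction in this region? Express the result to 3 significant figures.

k = 2.87

With E > U₀ the solution is oscillatory, ψ ∝ e^{±ikx} with k = √(2m(E − U₀))/ℏ.
k = √(2 × 1 × 4.12) = 2.871.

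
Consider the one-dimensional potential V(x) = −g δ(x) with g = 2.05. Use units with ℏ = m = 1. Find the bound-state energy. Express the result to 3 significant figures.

For x ≠ 0 the bound state is ψ ∝ e^{−κ|x|}; integrating the TISE across the delta gives the cusp condition 2κ = 2mg/ℏ², so κ = 2.050.
Then E = −ℏ²κ²/(2m) = −mg²/(2ℏ²) = -2.101.

E = -2.10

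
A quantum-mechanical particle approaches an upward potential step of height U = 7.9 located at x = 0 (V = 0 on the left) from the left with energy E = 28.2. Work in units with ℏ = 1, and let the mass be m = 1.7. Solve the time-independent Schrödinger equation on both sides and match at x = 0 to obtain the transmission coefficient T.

The wavenumbers are k₁ = √(2mE)/ℏ = 9.792 on the left and k₂ = √(2m(E − U))/ℏ = 8.308 on the right.
Matching ψ and ψ′ at x = 0 gives r = (k₁ − k₂)/(k₁ + k₂), so R = r² = 0.006722 and T = 1 − R = 0.9933.

T = 0.993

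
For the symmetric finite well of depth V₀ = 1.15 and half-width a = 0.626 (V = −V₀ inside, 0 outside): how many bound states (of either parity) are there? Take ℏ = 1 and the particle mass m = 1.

Define the well-strength parameter z₀ = (a/ℏ)√(2mV₀) = 0.626 × √(2·1·1.15) = 0.9494.
A new bound state (alternating even/odd) appears each time z₀ passes a multiple of π/2, so N = ⌊2z₀/π⌋ + 1 = ⌊0.6044⌋ + 1 = 1.

N = 1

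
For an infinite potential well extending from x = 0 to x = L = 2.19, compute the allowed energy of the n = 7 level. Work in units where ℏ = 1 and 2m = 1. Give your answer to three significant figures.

E = 101

The infinite-well eigenfunctions ψ_n = √(2/L) sin(nπx/L) vanish at both walls, giving E_n = n²π²ℏ²/(2mL²).
E_7 = 7² × π² / (2 × 0.5 × 2.19²) = 100.8.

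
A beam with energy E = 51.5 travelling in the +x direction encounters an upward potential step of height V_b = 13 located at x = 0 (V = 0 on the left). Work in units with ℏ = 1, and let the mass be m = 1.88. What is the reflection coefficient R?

R = 0.00527

The wavenumbers are k₁ = √(2mE)/ℏ = 13.92 on the left and k₂ = √(2m(E − V_b))/ℏ = 12.03 on the right.
Continuity of ψ and ψ′ at the step yields the reflection amplitude r = (k₁ − k₂)/(k₁ + k₂) = 0.07260; thus R = |r|² = 0.005271, T = 0.9947.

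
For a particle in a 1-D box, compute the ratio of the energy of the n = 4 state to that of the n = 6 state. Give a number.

0.444444

E_n = n²π²ℏ²/(2mL²) so the ratio is n₂²/n₁² = 16/36 = 0.444444.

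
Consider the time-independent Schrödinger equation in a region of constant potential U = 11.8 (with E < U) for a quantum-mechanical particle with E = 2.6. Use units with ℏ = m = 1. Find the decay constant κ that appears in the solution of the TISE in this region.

Since E < U the TISE in this region is ψ'' = κ²ψ with κ = √(2m(U − E))/ℏ.
κ = √(2 × 1 × 9.2) = 4.290.

κ = 4.29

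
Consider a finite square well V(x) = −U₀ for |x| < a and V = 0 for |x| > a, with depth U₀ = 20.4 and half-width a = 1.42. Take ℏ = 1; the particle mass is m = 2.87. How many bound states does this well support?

The dimensionless depth is z₀ = a√(2mU₀)/ℏ = 1.42 × √(117.1) = 15.37.
A new bound state (alternating even/odd) appears each time z₀ passes a multiple of π/2, so N = ⌊2z₀/π⌋ + 1 = ⌊9.782⌋ + 1 = 10.

N = 10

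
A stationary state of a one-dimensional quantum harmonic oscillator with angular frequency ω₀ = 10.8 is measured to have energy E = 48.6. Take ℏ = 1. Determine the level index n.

n = 4

E_n = ℏω₀(n + ½) ⇒ n = E/(ℏω₀) − ½ = 48.6/10.8 − 0.5 = 4.000 → n = 4.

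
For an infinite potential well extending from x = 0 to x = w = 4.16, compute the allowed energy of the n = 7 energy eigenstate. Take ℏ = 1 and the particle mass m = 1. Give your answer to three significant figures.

Requiring ψ(0) = ψ(w) = 0 quantises k = nπ/w, hence E_n = ℏ²k²/2m = n²π²ℏ²/(2mw²).
E_7 = 7² × π² / (2 × 1 × 4.16²) = 13.97.

E = 14.0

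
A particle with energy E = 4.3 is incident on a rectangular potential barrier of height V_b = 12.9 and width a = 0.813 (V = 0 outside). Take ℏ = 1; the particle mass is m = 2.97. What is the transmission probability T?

E < V_b: inside the barrier ψ ∝ e^{±κx} with κ = √(2m(V_b − E))/ℏ = 7.147.
κa = 5.811, sinh(κa) = 166.9.
Matching ψ, ψ′ at both faces gives T = [1 + V_b² sinh²(κa) / (4E(V_b − E))]⁻¹ = 1/31350 = 0.0000319.

T = 0.0000319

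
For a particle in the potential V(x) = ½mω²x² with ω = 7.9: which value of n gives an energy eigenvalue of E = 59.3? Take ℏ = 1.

Invert E_n = (n + ½)ℏω: n = E/ℏω − ½ = 7.006, so n = 7.

n = 7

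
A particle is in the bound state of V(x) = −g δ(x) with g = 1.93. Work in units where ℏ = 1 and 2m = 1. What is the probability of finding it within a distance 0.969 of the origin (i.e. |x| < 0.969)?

P = 0.846

The normalised bound state is ψ = √κ e^{−κ|x|} with κ = mg/ℏ² = 0.9650.
P(|x| < d) = ∫_{−d}^{d} κ e^{−2κ|x|} dx = 1 − e^{−2κd} = 1 − e^{−1.870} = 0.8459.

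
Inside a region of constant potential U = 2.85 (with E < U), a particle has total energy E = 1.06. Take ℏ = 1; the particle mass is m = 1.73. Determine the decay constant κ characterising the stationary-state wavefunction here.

κ = 2.49

Since E < U the TISE in this region is ψ'' = κ²ψ with κ = √(2m(U − E))/ℏ.
κ = √(2 × 1.73 × 1.79) = 2.489.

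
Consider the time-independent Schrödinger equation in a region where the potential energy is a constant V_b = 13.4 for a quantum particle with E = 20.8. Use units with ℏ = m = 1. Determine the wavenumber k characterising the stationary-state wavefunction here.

With E > V_b the solution is oscillatory, ψ ∝ e^{±ikx} with k = √(2m(E − V_b))/ℏ.
k = √(2 × 1 × 7.4) = 3.847.

k = 3.85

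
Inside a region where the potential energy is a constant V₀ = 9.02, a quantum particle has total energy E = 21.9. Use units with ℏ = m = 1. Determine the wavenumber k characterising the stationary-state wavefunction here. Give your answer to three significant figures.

With E > V₀ the solution is oscillatory, ψ ∝ e^{±ikx} with k = √(2m(E − V₀))/ℏ.
k = √(2 × 1 × 12.88) = 5.075.

k = 5.08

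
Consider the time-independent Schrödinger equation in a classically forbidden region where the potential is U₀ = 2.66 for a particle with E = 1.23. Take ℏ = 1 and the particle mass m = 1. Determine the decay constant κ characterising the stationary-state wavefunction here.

κ = 1.69

Since E < U₀ the TISE in this region is ψ'' = κ²ψ with κ = √(2m(U₀ − E))/ℏ.
κ = √(2 × 1 × 1.43) = 1.691.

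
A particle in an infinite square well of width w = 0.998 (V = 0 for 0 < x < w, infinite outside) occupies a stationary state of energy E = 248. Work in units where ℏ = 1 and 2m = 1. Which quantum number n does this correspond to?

n = 5

For an infinite well E_n = n²π²ℏ²/(2mw²), so n = (w/πℏ)√(2mE).
n = (0.998/π) × √(2 × 0.5 × 248) = 5.003 → n = 5.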